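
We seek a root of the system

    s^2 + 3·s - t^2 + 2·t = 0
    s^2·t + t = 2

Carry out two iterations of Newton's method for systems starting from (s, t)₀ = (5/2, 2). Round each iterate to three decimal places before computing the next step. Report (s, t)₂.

(0.373, 2.408)

At (5/2, 2): F = (13.750, 12.500).
Jacobian J = [[2·s + 3, -2·t + 2], [2·s·t, s^2 + 1]].
At the point, J = [[8.000, -2.000], [10.000, 7.250]] (det J = 78.000).
Solving J·Δ = −F gives Δ = (-1.599, 0.481).
Then the next iterate is (s, t)₁ = (0.901, 2.481).
Round to (0.901, 2.481) and repeat: F = (2.32144, 2.49508), J = [[4.802, -2.962], [4.47076, 1.81180]].
Δ = (-0.528, -0.073), so (s, t)₂ = (0.373, 2.408).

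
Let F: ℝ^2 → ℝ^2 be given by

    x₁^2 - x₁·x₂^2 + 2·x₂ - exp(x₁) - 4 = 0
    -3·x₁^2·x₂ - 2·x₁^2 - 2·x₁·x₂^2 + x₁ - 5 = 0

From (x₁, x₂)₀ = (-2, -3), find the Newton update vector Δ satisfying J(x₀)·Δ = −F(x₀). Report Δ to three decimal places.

(-6.247, 9.392)

At (-2, -3): F = (11.86466, 57.000).
Jacobian J = [[2·x₁ - x₂^2 - exp(x₁), -2·x₁·x₂ + 2], [-6·x₁·x₂ - 4·x₁ - 2·x₂^2 + 1, -3·x₁^2 - 4·x₁·x₂]].
At the point, J = [[-13.13534, -10.000], [-45.000, -36.000]] (det J = 22.87207).
Solving J·Δ = −F gives Δ = (-6.247, 9.392).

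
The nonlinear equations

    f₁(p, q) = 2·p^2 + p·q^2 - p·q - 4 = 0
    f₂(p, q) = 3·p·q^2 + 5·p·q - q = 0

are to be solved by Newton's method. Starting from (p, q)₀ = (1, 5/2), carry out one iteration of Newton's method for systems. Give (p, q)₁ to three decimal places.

At (1, 5/2): F = (1.750, 28.750).
Jacobian J = [[4·p + q^2 - q, 2·p·q - p], [3·q^2 + 5·q, 6·p·q + 5·p - 1]].
At the point, J = [[7.750, 4.000], [31.250, 19.000]] (det J = 22.250).
Solving J·Δ = −F gives Δ = (3.674, -7.556).
Then the next iterate is (p, q)₁ = (4.674, -5.056).

(4.674, -5.056)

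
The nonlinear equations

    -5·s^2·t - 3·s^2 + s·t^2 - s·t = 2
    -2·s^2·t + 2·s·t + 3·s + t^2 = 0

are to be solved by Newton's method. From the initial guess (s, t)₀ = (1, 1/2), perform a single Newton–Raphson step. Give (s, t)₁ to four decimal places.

(7.8000, -16.3500)

At (1, 1/2): F = (-7.7500, 3.2500).
Jacobian J = [[-10·s·t - 6·s + t^2 - t, -5·s^2 + 2·s·t - s], [-4·s·t + 2·t + 3, -2·s^2 + 2·s + 2·t]].
At the point, J = [[-11.2500, -5.0000], [2.0000, 1.0000]] (det J = -1.2500).
Solving J·Δ = −F gives Δ = (6.8000, -16.8500).
Then the next iterate is (s, t)₁ = (7.8000, -16.3500).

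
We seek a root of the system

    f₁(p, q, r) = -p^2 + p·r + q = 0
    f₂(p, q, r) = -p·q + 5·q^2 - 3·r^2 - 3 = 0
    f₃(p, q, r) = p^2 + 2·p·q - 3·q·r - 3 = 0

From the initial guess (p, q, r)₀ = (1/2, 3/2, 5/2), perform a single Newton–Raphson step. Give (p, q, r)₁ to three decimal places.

(0.074, 0.484, 0.811)

At (1/2, 3/2, 5/2): F = (2.500, -11.250, -12.500).
Jacobian J = [[-2·p + r, 1, p], [-q, -p + 10·q, -6·r], [2·p + 2·q, 2·p - 3·r, -3·q]].
At the point, J = [[1.500, 1.000, 0.500], [-1.500, 14.500, -15.000], [4.000, -6.500, -4.500]] (det J = -335.000).
Solving J·Δ = −F gives Δ = (-0.426, -1.016, -1.689).
Then the next iterate is (p, q, r)₁ = (0.074, 0.484, 0.811).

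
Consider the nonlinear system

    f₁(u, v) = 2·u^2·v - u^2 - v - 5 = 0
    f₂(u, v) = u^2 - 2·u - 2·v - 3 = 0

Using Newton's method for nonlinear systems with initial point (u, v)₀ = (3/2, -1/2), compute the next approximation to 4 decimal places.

(-1.7500, -3.5000)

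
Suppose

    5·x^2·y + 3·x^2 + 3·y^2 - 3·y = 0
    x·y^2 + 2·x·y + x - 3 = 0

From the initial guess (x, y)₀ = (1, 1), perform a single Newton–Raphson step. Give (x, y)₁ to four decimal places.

(0.2500, 1.5000)

At (1, 1): F = (8.0000, 1.0000).
Jacobian J = [[10·x·y + 6·x, 5·x^2 + 6·y - 3], [y^2 + 2·y + 1, 2·x·y + 2·x]].
At the point, J = [[16.0000, 8.0000], [4.0000, 4.0000]] (det J = 32.0000).
Solving J·Δ = −F gives Δ = (-0.7500, 0.5000).
Then the next iterate is (x, y)₁ = (0.2500, 1.5000).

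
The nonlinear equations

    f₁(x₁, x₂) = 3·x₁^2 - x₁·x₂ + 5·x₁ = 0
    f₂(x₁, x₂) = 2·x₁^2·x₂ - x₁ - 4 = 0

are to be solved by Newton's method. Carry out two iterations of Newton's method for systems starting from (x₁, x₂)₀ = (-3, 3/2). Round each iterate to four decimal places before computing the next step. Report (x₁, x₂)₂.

At (-3, 3/2): F = (16.5000, 26.0000).
Jacobian J = [[6·x₁ - x₂ + 5, -x₁], [4·x₁·x₂ - 1, 2·x₁^2]].
At the point, J = [[-14.5000, 3.0000], [-19.0000, 18.0000]] (det J = -204.0000).
Solving J·Δ = −F gives Δ = (1.0735, -0.3113).
Then the next iterate is (x₁, x₂)₁ = (-1.9265, 1.1887).
Round to (-1.9265, 1.1887) and repeat: F = (3.791737, 6.749988), J = [[-7.7477, 1.9265], [-10.160122, 7.422805]].
Δ = (0.3991, -0.3630), so (x₁, x₂)₂ = (-1.5274, 0.8257).

(-1.5274, 0.8257)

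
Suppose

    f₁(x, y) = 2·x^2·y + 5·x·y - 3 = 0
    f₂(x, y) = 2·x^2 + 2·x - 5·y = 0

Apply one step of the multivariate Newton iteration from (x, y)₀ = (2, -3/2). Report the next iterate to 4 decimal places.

At (2, -3/2): F = (-30.0000, 19.5000).
Jacobian J = [[4·x·y + 5·y, 2·x^2 + 5·x], [4·x + 2, -5]].
At the point, J = [[-19.5000, 18.0000], [10.0000, -5.0000]] (det J = -82.5000).
Solving J·Δ = −F gives Δ = (-2.4364, -0.9727).
Then the next iterate is (x, y)₁ = (-0.4364, -2.4727).

(-0.4364, -2.4727)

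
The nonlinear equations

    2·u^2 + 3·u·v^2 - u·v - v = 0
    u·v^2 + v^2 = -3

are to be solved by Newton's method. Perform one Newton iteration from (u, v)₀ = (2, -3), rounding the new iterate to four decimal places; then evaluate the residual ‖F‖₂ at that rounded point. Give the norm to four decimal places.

22.7131

At (2, -3): F = (71.0000, 30.0000).
Jacobian J = [[4·u + 3·v^2 - v, 6·u·v - u - 1], [v^2, 2·u·v + 2·v]].
At the point, J = [[38.0000, -39.0000], [9.0000, -18.0000]] (det J = -333.0000).
Solving J·Δ = −F gives Δ = (-0.3243, 1.5045).
Then the next iterate is (u, v)₁ = (1.6757, -1.4955).
Re-evaluating at (1.6757, -1.4955): F = (20.860661, 8.984257), so ‖F‖₂ = 22.7131.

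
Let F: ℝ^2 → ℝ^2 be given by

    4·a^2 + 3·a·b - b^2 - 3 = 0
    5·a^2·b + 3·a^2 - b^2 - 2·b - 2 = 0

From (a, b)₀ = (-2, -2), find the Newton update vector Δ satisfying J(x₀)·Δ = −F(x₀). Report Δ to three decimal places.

At (-2, -2): F = (21.000, -30.000).
Jacobian J = [[8·a + 3·b, 3·a - 2·b], [10·a·b + 6·a, 5·a^2 - 2·b - 2]].
At the point, J = [[-22.000, -2.000], [28.000, 22.000]] (det J = -428.000).
Solving J·Δ = −F gives Δ = (0.939, 0.168).

(0.939, 0.168)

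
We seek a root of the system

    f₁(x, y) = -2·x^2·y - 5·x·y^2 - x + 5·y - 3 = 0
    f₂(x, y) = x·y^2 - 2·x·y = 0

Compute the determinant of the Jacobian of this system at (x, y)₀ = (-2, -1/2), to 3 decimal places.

-21.250

J = [[-4·x·y - 5·y^2 - 1, -2·x^2 - 10·x·y + 5], [y^2 - 2·y, 2·x·y - 2·x]].
At the point, J = [[-6.250, -13.000], [1.250, 6.000]].
det J = -21.250.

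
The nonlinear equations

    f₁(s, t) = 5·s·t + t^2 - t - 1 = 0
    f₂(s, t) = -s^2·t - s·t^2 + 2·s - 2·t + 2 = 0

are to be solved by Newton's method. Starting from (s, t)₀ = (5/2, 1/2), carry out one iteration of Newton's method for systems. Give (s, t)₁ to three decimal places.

(-2.179, 1.036)

At (5/2, 1/2): F = (5.000, 2.250).
Jacobian J = [[5·t, 5·s + 2·t - 1], [-2·s·t - t^2 + 2, -s^2 - 2·s·t - 2]].
At the point, J = [[2.500, 12.500], [-0.750, -10.750]] (det J = -17.500).
Solving J·Δ = −F gives Δ = (-4.679, 0.536).
Then the next iterate is (s, t)₁ = (-2.179, 1.036).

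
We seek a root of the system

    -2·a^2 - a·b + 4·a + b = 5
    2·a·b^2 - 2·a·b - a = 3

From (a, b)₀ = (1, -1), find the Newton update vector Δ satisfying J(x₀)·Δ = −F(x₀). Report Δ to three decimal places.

(3.000, 1.500)

At (1, -1): F = (-3.000, 0.000).
Jacobian J = [[-4·a - b + 4, -a + 1], [2·b^2 - 2·b - 1, 4·a·b - 2·a]].
At the point, J = [[1.000, 0.000], [3.000, -6.000]] (det J = -6.000).
Solving J·Δ = −F gives Δ = (3.000, 1.500).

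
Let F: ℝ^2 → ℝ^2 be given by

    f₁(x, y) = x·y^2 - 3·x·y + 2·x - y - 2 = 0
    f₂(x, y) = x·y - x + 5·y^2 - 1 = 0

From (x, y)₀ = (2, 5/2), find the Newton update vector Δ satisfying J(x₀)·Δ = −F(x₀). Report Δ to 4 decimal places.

(11.4762, -1.8690)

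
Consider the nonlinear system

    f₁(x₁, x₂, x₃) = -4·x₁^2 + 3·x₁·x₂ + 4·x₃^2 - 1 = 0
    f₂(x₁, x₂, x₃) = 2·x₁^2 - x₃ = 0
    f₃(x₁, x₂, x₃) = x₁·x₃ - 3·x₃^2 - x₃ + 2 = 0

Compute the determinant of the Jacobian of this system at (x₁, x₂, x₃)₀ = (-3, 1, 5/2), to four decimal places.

J = [[-8·x₁ + 3·x₂, 3·x₁, 8·x₃], [4·x₁, 0, -1], [x₃, 0, x₁ - 6·x₃ - 1]].
At the point, J = [[27.0000, -9.0000, 20.0000], [-12.0000, 0.0000, -1.0000], [2.5000, 0.0000, -19.0000]].
det J = 2074.5000.

2074.5000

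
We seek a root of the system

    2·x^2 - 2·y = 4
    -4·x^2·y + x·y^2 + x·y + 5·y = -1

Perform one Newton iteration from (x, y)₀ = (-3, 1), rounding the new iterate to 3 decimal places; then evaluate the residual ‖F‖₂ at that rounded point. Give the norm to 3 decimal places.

9.976

At (-3, 1): F = (12.000, -36.000).
Jacobian J = [[4·x, -2], [-8·x·y + y^2 + y, -4·x^2 + 2·x·y + x + 5]].
At the point, J = [[-12.000, -2.000], [26.000, -40.000]] (det J = 532.000).
Solving J·Δ = −F gives Δ = (1.038, -0.226).
Then the next iterate is (x, y)₁ = (-1.962, 0.774).
Re-evaluating at (-1.962, 0.774): F = (2.15089, -9.74185), so ‖F‖₂ = 9.976.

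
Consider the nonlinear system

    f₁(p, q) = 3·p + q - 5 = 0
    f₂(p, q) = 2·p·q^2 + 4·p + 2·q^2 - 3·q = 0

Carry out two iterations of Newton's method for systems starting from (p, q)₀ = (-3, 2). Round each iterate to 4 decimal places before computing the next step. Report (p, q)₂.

At (-3, 2): F = (-12.0000, -34.0000).
Jacobian J = [[3, 1], [2·q^2 + 4, 4·p·q + 4·q - 3]].
At the point, J = [[3.0000, 1.0000], [12.0000, -19.0000]] (det J = -69.0000).
Solving J·Δ = −F gives Δ = (3.7971, 0.6087).
Then the next iterate is (p, q)₁ = (0.7971, 2.6087).
Round to (0.7971, 2.6087) and repeat: F = (0.0000, 19.821966), J = [[3.0000, 1.0000], [17.610631, 15.752379]].
Δ = (0.6686, -2.0058), so (p, q)₂ = (1.4657, 0.6029).

(1.4657, 0.6029)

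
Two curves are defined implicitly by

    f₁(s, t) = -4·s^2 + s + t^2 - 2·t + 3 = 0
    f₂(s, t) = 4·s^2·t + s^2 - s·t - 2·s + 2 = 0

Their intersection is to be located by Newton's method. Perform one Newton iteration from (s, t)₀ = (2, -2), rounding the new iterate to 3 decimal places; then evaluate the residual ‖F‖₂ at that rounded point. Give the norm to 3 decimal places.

At (2, -2): F = (-3.000, -26.000).
Jacobian J = [[-8·s + 1, 2·t - 2], [8·s·t + 2·s - t - 2, 4·s^2 - s]].
At the point, J = [[-15.000, -6.000], [-28.000, 14.000]] (det J = -378.000).
Solving J·Δ = −F gives Δ = (-0.524, 0.810).
Then the next iterate is (s, t)₁ = (1.476, -1.190).
Re-evaluating at (1.476, -1.190): F = (-0.44220, -7.38701), so ‖F‖₂ = 7.400.

7.400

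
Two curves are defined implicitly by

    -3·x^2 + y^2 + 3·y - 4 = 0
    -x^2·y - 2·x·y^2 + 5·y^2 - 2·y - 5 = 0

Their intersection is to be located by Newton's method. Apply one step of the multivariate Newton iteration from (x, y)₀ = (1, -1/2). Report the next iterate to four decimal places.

At (1, -1/2): F = (-8.2500, -2.7500).
Jacobian J = [[-6·x, 2·y + 3], [-2·x·y - 2·y^2, -x^2 - 4·x·y + 10·y - 2]].
At the point, J = [[-6.0000, 2.0000], [0.5000, -6.0000]] (det J = 35.0000).
Solving J·Δ = −F gives Δ = (-1.5714, -0.5893).
Then the next iterate is (x, y)₁ = (-0.5714, -1.0893).

(-0.5714, -1.0893)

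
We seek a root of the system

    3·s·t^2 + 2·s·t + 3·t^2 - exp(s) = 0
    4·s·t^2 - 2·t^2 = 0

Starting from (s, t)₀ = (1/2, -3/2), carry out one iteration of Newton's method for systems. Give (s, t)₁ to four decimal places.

At (1/2, -3/2): F = (6.976279, 0.0000).
Jacobian J = [[3·t^2 + 2·t - exp(s), 6·s·t + 2·s + 6·t], [4·t^2, 8·s·t - 4·t]].
At the point, J = [[2.101279, -12.5000], [9.0000, 0.0000]] (det J = 112.5000).
Solving J·Δ = −F gives Δ = (0.0000, 0.5581).
Then the next iterate is (s, t)₁ = (0.5000, -0.9419).

(0.5000, -0.9419)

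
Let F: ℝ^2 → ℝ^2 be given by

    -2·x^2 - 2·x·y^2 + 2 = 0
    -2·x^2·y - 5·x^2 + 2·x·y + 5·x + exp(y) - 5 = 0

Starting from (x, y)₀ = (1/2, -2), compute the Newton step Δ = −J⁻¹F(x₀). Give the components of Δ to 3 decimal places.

At (1/2, -2): F = (-2.500, -4.61466).
Jacobian J = [[-4·x - 2·y^2, -4·x·y], [-4·x·y - 10·x + 2·y + 5, -2·x^2 + 2·x + exp(y)]].
At the point, J = [[-10.000, 4.000], [0.000, 0.63534]] (det J = -6.35335).
Solving J·Δ = −F gives Δ = (2.655, 7.263).

(2.655, 7.263)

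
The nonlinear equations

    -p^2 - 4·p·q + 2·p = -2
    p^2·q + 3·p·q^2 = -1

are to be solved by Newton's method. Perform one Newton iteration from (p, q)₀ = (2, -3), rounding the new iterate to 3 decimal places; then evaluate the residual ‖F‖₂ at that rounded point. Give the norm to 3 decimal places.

10.670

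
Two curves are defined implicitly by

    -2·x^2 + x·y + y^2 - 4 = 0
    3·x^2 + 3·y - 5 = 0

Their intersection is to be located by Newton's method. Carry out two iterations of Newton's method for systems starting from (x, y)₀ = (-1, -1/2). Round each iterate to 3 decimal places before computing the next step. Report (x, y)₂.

(-8.603, -15.127)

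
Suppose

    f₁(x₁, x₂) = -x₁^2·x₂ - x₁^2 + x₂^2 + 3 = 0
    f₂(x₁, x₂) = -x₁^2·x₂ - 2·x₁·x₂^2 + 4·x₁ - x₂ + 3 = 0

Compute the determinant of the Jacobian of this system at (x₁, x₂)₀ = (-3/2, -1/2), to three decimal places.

-2.875

J = [[-2·x₁·x₂ - 2·x₁, -x₁^2 + 2·x₂], [-2·x₁·x₂ - 2·x₂^2 + 4, -x₁^2 - 4·x₁·x₂ - 1]].
At the point, J = [[1.500, -3.250], [2.000, -6.250]].
det J = -2.875.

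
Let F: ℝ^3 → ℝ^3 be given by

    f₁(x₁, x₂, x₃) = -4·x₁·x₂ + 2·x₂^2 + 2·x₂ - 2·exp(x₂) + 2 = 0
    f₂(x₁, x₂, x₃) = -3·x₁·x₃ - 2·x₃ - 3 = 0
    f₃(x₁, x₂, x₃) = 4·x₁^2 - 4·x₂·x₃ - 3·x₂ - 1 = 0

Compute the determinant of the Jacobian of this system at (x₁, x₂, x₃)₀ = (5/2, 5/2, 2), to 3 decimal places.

J = [[-4·x₂, -4·x₁ + 4·x₂ - 2·exp(x₂) + 2, 0], [-3·x₃, 0, -3·x₁ - 2], [8·x₁, -4·x₃ - 3, -4·x₂]].
At the point, J = [[-10.000, -22.36499, 0.000], [-6.000, 0.000, -9.500], [20.000, -11.000, -10.000]].
det J = 6636.247.

6636.247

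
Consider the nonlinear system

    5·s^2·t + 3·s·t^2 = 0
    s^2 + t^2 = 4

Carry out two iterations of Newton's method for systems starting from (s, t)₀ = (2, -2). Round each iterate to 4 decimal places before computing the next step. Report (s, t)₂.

At (2, -2): F = (-16.0000, 4.0000).
Jacobian J = [[10·s·t + 3·t^2, 5·s^2 + 6·s·t], [2·s, 2·t]].
At the point, J = [[-28.0000, -4.0000], [4.0000, -4.0000]] (det J = 128.0000).
Solving J·Δ = −F gives Δ = (-0.6250, 0.3750).
Then the next iterate is (s, t)₁ = (1.3750, -1.6250).
Round to (1.3750, -1.6250) and repeat: F = (-4.468750, 0.531250), J = [[-14.421875, -3.953125], [2.7500, -3.2500]].
Δ = (-0.2879, -0.0801), so (s, t)₂ = (1.0871, -1.7051).

(1.0871, -1.7051)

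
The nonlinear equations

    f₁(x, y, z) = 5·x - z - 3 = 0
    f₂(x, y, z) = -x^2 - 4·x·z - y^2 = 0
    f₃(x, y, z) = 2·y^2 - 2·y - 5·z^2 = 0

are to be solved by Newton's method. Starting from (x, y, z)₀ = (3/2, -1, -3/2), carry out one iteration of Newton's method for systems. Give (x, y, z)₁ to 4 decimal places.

(0.1667, -3.8750, -2.1667)

At (3/2, -1, -3/2): F = (6.0000, 5.7500, -7.2500).
Jacobian J = [[5, 0, -1], [-2·x - 4·z, -2·y, -4·x], [0, 4·y - 2, -10·z]].
At the point, J = [[5.0000, 0.0000, -1.0000], [3.0000, 2.0000, -6.0000], [0.0000, -6.0000, 15.0000]] (det J = -12.0000).
Solving J·Δ = −F gives Δ = (-1.3333, -2.8750, -0.6667).
Then the next iterate is (x, y, z)₁ = (0.1667, -3.8750, -2.1667).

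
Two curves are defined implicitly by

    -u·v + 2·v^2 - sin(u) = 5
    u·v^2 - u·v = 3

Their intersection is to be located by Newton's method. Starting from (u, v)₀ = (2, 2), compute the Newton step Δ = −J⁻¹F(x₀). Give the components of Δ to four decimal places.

(-0.8118, 0.1039)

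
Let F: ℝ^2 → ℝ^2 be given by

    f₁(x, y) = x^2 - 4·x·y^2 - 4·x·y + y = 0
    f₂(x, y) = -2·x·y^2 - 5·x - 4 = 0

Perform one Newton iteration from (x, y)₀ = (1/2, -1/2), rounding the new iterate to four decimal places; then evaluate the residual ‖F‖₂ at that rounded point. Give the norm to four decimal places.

5.4535

At (1/2, -1/2): F = (0.2500, -6.7500).
Jacobian J = [[2·x - 4·y^2 - 4·y, -8·x·y - 4·x + 1], [-2·y^2 - 5, -4·x·y]].
At the point, J = [[2.0000, 1.0000], [-5.5000, 1.0000]] (det J = 7.5000).
Solving J·Δ = −F gives Δ = (-0.9333, 1.6167).
Then the next iterate is (x, y)₁ = (-0.4333, 1.1167).
Re-evaluating at (-0.4333, 1.1167): F = (5.401246, -0.752833), so ‖F‖₂ = 5.4535.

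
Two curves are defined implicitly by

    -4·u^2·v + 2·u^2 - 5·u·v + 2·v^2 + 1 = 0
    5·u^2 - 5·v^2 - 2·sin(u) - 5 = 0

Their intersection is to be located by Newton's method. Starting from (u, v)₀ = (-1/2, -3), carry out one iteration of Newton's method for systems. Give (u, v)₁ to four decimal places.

At (-1/2, -3): F = (15.0000, -47.791149).
Jacobian J = [[-8·u·v + 4·u - 5·v, -4·u^2 - 5·u + 4·v], [10·u - 2·cos(u), -10·v]].
At the point, J = [[1.0000, -10.5000], [-6.755165, 30.0000]] (det J = -40.929234).
Solving J·Δ = −F gives Δ = (-1.2658, 1.3080).
Then the next iterate is (u, v)₁ = (-1.7658, -1.6920).

(-1.7658, -1.6920)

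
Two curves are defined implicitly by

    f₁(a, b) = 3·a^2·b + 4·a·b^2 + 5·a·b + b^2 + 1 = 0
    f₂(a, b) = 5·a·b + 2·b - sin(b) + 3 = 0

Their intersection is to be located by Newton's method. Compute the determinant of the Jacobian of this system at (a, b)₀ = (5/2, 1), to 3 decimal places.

68.783

J = [[6·a·b + 4·b^2 + 5·b, 3·a^2 + 8·a·b + 5·a + 2·b], [5·b, 5·a - cos(b) + 2]].
At the point, J = [[24.000, 53.250], [5.000, 13.95970]].
det J = 68.783.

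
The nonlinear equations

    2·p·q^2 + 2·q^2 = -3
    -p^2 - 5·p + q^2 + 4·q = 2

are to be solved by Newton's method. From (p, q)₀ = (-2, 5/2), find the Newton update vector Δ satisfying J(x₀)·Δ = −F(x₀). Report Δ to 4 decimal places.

(-1.1415, -2.3768)

At (-2, 5/2): F = (-9.5000, 20.2500).
Jacobian J = [[2·q^2, 4·p·q + 4·q], [-2·p - 5, 2·q + 4]].
At the point, J = [[12.5000, -10.0000], [-1.0000, 9.0000]] (det J = 102.5000).
Solving J·Δ = −F gives Δ = (-1.1415, -2.3768).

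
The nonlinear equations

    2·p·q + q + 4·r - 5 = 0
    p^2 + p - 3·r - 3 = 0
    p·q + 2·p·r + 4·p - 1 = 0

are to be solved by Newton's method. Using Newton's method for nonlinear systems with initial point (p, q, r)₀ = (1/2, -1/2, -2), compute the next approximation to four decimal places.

(9.5000, -3.5000, 5.2500)

At (1/2, -1/2, -2): F = (-14.0000, 3.7500, -1.2500).
Jacobian J = [[2·q, 2·p + 1, 4], [2·p + 1, 0, -3], [q + 2·r + 4, p, 2·p]].
At the point, J = [[-1.0000, 2.0000, 4.0000], [2.0000, 0.0000, -3.0000], [-0.5000, 0.5000, 1.0000]] (det J = 1.5000).
Solving J·Δ = −F gives Δ = (9.0000, -3.0000, 7.2500).
Then the next iterate is (p, q, r)₁ = (9.5000, -3.5000, 5.2500).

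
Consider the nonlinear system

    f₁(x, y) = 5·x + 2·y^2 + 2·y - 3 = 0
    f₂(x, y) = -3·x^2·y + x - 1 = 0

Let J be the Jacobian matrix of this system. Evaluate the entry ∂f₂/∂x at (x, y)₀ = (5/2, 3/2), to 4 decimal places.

∂f₂/∂x = -6·x·y + 1.
At (5/2, 3/2) this is -21.5000.

-21.5000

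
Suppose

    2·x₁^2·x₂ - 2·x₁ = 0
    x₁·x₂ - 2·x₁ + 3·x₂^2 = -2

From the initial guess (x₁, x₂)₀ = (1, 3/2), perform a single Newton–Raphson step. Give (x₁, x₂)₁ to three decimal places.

(1.159, 0.683)

At (1, 3/2): F = (1.000, 8.250).
Jacobian J = [[4·x₁·x₂ - 2, 2·x₁^2], [x₂ - 2, x₁ + 6·x₂]].
At the point, J = [[4.000, 2.000], [-0.500, 10.000]] (det J = 41.000).
Solving J·Δ = −F gives Δ = (0.159, -0.817).
Then the next iterate is (x₁, x₂)₁ = (1.159, 0.683).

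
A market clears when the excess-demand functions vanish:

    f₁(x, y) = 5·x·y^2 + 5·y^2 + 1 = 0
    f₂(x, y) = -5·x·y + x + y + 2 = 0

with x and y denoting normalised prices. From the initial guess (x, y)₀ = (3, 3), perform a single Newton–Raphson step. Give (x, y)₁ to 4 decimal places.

At (3, 3): F = (181.0000, -37.0000).
Jacobian J = [[5·y^2, 10·x·y + 10·y], [-5·y + 1, -5·x + 1]].
At the point, J = [[45.0000, 120.0000], [-14.0000, -14.0000]] (det J = 1050.0000).
Solving J·Δ = −F gives Δ = (-1.8152, -0.8276).
Then the next iterate is (x, y)₁ = (1.1848, 2.1724).

(1.1848, 2.1724)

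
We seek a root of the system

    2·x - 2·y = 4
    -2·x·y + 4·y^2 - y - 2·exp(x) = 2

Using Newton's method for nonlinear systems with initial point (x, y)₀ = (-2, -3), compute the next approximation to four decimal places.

(0.9946, -1.0054)

At (-2, -3): F = (-2.0000, 24.729329).
Jacobian J = [[2, -2], [-2·y - 2·exp(x), -2·x + 8·y - 1]].
At the point, J = [[2.0000, -2.0000], [5.729329, -21.0000]] (det J = -30.541341).
Solving J·Δ = −F gives Δ = (2.9946, 1.9946).
Then the next iterate is (x, y)₁ = (0.9946, -1.0054).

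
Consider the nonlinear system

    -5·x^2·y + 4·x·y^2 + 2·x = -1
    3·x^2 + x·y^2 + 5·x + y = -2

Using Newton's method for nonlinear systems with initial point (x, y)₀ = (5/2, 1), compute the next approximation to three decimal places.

(-0.133, 4.092)

At (5/2, 1): F = (-15.250, 36.750).
Jacobian J = [[-10·x·y + 4·y^2 + 2, -5·x^2 + 8·x·y], [6·x + y^2 + 5, 2·x·y + 1]].
At the point, J = [[-19.000, -11.250], [21.000, 6.000]] (det J = 122.250).
Solving J·Δ = −F gives Δ = (-2.633, 3.092).
Then the next iterate is (x, y)₁ = (-0.133, 4.092).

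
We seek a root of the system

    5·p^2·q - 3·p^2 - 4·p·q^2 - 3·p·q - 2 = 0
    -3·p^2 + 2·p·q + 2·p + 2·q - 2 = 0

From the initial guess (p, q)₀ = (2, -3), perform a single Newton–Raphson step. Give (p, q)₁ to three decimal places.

At (2, -3): F = (-128.000, -28.000).
Jacobian J = [[10·p·q - 6·p - 4·q^2 - 3·q, 5·p^2 - 8·p·q - 3·p], [-6·p + 2·q + 2, 2·p + 2]].
At the point, J = [[-99.000, 62.000], [-16.000, 6.000]] (det J = 398.000).
Solving J·Δ = −F gives Δ = (-2.432, -1.819).
Then the next iterate is (p, q)₁ = (-0.432, -4.819).

(-0.432, -4.819)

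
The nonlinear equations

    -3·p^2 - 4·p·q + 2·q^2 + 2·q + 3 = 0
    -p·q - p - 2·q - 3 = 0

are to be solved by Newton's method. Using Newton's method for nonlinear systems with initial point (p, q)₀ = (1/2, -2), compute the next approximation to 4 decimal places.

At (1/2, -2): F = (10.2500, 1.5000).
Jacobian J = [[-6·p - 4·q, -4·p + 4·q + 2], [-q - 1, -p - 2]].
At the point, J = [[5.0000, -8.0000], [1.0000, -2.5000]] (det J = -4.5000).
Solving J·Δ = −F gives Δ = (-3.0278, -0.6111).
Then the next iterate is (p, q)₁ = (-2.5278, -2.6111).

(-2.5278, -2.6111)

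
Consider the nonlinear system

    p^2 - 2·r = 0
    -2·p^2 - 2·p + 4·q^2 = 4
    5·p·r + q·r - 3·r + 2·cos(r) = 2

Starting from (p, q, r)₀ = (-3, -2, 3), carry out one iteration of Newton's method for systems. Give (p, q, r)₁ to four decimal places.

(-1.7854, -1.2409, 0.8561)

At (-3, -2, 3): F = (3.0000, 0.0000, -63.979985).
Jacobian J = [[2·p, 0, -2], [-4·p - 2, 8·q, 0], [5·r, r, 5·p + q - 2·sin(r) - 3]].
At the point, J = [[-6.0000, 0.0000, -2.0000], [10.0000, -16.0000, 0.0000], [15.0000, 3.0000, -20.282240]] (det J = -2487.095042).
Solving J·Δ = −F gives Δ = (1.2146, 0.7591, -2.1439).
Then the next iterate is (p, q, r)₁ = (-1.7854, -1.2409, 0.8561).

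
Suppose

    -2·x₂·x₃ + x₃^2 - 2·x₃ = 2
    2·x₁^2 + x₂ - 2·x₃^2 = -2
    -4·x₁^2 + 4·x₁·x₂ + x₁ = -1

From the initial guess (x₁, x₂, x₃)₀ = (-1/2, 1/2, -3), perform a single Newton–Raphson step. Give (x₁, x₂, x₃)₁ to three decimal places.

(-0.486, -0.201, -1.689)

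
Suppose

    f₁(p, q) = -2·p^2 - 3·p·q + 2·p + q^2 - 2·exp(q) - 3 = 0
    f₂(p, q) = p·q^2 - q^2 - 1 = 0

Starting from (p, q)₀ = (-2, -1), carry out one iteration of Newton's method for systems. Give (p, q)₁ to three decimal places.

(-0.510, -0.582)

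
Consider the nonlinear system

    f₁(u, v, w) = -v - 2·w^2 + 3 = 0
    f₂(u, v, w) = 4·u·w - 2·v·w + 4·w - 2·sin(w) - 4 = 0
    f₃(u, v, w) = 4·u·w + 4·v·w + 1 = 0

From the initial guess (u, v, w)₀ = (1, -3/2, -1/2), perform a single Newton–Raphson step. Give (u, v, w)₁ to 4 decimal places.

(-1.7462, 2.3308, -0.5846)

At (1, -3/2, -1/2): F = (4.0000, -8.541149, 2.0000).
Jacobian J = [[0, -1, -4·w], [4·w, -2·w, 4·u - 2·v - 2·cos(w) + 4], [4·w, 4·w, 4·u + 4·v]].
At the point, J = [[0.0000, -1.0000, 2.0000], [-2.0000, 1.0000, 9.244835], [-2.0000, -2.0000, -2.0000]] (det J = 34.489670).
Solving J·Δ = −F gives Δ = (-2.7462, 3.8308, -0.0846).
Then the next iterate is (u, v, w)₁ = (-1.7462, 2.3308, -0.5846).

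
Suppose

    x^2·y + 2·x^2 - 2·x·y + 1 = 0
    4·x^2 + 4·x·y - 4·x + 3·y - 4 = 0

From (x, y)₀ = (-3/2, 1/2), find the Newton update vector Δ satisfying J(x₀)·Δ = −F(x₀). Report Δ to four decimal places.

(0.7500, -0.3333)

At (-3/2, 1/2): F = (8.1250, 9.5000).
Jacobian J = [[2·x·y + 4·x - 2·y, x^2 - 2·x], [8·x + 4·y - 4, 4·x + 3]].
At the point, J = [[-8.5000, 5.2500], [-14.0000, -3.0000]] (det J = 99.0000).
Solving J·Δ = −F gives Δ = (0.7500, -0.3333).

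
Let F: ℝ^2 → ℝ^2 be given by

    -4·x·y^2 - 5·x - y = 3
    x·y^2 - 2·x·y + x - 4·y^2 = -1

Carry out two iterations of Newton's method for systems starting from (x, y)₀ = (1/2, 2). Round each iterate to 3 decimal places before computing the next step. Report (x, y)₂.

At (1/2, 2): F = (-15.500, -14.500).
Jacobian J = [[-4·y^2 - 5, -8·x·y - 1], [y^2 - 2·y + 1, 2·x·y - 2·x - 8·y]].
At the point, J = [[-21.000, -9.000], [1.000, -15.000]] (det J = 324.000).
Solving J·Δ = −F gives Δ = (-0.315, -0.988).
Then the next iterate is (x, y)₁ = (0.185, 1.012).
Round to (0.185, 1.012) and repeat: F = (-5.69487, -3.09655), J = [[-9.09658, -2.49776], [0.00014, -8.09156]].
Δ = (-0.521, -0.383), so (x, y)₂ = (-0.336, 0.629).

(-0.336, 0.629)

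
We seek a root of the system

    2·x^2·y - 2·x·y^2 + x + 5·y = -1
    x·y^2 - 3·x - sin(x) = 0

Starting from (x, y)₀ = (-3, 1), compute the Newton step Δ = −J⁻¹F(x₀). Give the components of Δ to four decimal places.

(3.3254, 0.4637)

At (-3, 1): F = (27.0000, 6.141120).
Jacobian J = [[4·x·y - 2·y^2 + 1, 2·x^2 - 4·x·y + 5], [y^2 - cos(x) - 3, 2·x·y]].
At the point, J = [[-13.0000, 35.0000], [-1.010008, -6.0000]] (det J = 113.350263).
Solving J·Δ = −F gives Δ = (3.3254, 0.4637).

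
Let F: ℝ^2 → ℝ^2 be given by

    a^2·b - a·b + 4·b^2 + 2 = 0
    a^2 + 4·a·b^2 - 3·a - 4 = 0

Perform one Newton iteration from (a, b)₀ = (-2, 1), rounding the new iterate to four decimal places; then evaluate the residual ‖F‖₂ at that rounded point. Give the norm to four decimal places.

4.9752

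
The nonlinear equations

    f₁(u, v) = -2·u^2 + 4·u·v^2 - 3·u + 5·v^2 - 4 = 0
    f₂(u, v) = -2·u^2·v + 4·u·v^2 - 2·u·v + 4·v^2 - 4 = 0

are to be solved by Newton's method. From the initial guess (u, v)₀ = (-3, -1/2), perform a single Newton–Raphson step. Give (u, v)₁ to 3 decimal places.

At (-3, -1/2): F = (-14.750, 0.000).
Jacobian J = [[-4·u + 4·v^2 - 3, 8·u·v + 10·v], [-4·u·v + 4·v^2 - 2·v, -2·u^2 + 8·u·v - 2·u + 8·v]].
At the point, J = [[10.000, 7.000], [-4.000, -4.000]] (det J = -12.000).
Solving J·Δ = −F gives Δ = (4.917, -4.917).
Then the next iterate is (u, v)₁ = (1.917, -5.417).

(1.917, -5.417)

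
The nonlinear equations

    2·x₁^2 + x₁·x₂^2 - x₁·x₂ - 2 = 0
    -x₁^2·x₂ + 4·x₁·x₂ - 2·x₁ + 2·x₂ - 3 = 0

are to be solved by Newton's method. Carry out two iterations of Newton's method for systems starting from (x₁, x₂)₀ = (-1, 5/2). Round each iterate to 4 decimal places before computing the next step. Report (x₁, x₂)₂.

At (-1, 5/2): F = (-3.7500, -8.5000).
Jacobian J = [[4·x₁ + x₂^2 - x₂, 2·x₁·x₂ - x₁], [-2·x₁·x₂ + 4·x₂ - 2, -x₁^2 + 4·x₁ + 2]].
At the point, J = [[-0.2500, -4.0000], [13.0000, -3.0000]] (det J = 52.7500).
Solving J·Δ = −F gives Δ = (0.4313, -0.9645).
Then the next iterate is (x₁, x₂)₁ = (-0.5687, 1.5355).
Round to (-0.5687, 1.5355) and repeat: F = (-1.820780, -2.781166), J = [[-1.452540, -1.177778], [5.888478, -0.598220]].
Δ = (0.2802, -1.8915), so (x₁, x₂)₂ = (-0.2885, -0.3560).

(-0.2885, -0.3560)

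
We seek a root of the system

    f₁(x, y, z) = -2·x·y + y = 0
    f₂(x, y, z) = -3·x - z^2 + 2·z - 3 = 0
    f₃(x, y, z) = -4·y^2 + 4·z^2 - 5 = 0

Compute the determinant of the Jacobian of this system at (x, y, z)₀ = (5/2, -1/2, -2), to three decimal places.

168.000

J = [[-2·y, -2·x + 1, 0], [-3, 0, -2·z + 2], [0, -8·y, 8·z]].
At the point, J = [[1.000, -4.000, 0.000], [-3.000, 0.000, 6.000], [0.000, 4.000, -16.000]].
det J = 168.000.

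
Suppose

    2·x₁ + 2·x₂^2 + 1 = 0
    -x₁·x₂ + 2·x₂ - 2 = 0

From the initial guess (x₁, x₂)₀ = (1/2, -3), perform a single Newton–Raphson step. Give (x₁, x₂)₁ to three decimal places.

(1.731, -1.128)

At (1/2, -3): F = (20.000, -6.500).
Jacobian J = [[2, 4·x₂], [-x₂, -x₁ + 2]].
At the point, J = [[2.000, -12.000], [3.000, 1.500]] (det J = 39.000).
Solving J·Δ = −F gives Δ = (1.231, 1.872).
Then the next iterate is (x₁, x₂)₁ = (1.731, -1.128).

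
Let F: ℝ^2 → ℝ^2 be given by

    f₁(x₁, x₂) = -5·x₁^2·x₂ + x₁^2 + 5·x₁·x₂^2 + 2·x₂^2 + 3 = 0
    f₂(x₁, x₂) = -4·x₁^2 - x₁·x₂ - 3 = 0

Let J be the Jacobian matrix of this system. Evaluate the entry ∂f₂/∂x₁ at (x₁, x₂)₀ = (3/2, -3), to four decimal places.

∂f₂/∂x₁ = -8·x₁ - x₂.
At (3/2, -3) this is -9.0000.

-9.0000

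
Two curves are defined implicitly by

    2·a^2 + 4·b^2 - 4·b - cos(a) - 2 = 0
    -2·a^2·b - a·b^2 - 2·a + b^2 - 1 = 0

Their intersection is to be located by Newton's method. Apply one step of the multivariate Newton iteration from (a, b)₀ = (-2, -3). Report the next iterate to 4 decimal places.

At (-2, -3): F = (54.416147, 54.0000).
Jacobian J = [[4·a + sin(a), 8·b - 4], [-4·a·b - b^2 - 2, -2·a^2 - 2·a·b + 2·b]].
At the point, J = [[-8.909297, -28.0000], [-35.0000, -26.0000]] (det J = -748.358267).
Solving J·Δ = −F gives Δ = (0.1299, 1.9021).
Then the next iterate is (a, b)₁ = (-1.8701, -1.0979).

(-1.8701, -1.0979)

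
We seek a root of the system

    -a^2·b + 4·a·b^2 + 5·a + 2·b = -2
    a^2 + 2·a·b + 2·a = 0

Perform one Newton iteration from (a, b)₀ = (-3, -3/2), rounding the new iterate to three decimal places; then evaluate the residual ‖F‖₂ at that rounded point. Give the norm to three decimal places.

10.495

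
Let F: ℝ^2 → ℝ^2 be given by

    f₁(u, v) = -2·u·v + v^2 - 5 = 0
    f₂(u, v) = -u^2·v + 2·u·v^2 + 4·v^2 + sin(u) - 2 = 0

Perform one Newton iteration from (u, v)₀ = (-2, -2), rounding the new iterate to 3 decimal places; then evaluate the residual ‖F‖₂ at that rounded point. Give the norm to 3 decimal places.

4.359

At (-2, -2): F = (-9.000, 5.09070).
Jacobian J = [[-2·v, -2·u + 2·v], [-2·u·v + 2·v^2 + cos(u), -u^2 + 4·u·v + 8·v]].
At the point, J = [[4.000, 0.000], [-0.41615, -4.000]] (det J = -16.000).
Solving J·Δ = −F gives Δ = (2.250, 1.039).
Then the next iterate is (u, v)₁ = (0.250, -0.961).
Re-evaluating at (0.250, -0.961): F = (-3.59598, 2.46331), so ‖F‖₂ = 4.359.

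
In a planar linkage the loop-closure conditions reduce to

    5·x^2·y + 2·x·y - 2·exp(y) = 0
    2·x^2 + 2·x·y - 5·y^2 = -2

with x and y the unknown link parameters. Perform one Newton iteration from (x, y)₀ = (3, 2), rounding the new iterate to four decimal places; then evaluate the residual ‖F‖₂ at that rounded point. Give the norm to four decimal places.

24.1586

At (3, 2): F = (87.221888, 12.0000).
Jacobian J = [[10·x·y + 2·y, 5·x^2 + 2·x - 2·exp(y)], [4·x + 2·y, 2·x - 10·y]].
At the point, J = [[64.0000, 36.221888], [16.0000, -14.0000]] (det J = -1475.550205).
Solving J·Δ = −F gives Δ = (-1.1221, -0.4253).
Then the next iterate is (x, y)₁ = (1.8779, 1.5747).
Re-evaluating at (1.8779, 1.5747): F = (24.021637, 2.568875), so ‖F‖₂ = 24.1586.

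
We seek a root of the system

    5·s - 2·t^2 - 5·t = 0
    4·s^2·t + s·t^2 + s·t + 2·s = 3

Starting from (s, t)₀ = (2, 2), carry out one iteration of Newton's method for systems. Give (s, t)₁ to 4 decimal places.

(1.4200, 1.1615)

At (2, 2): F = (-8.0000, 45.0000).
Jacobian J = [[5, -4·t - 5], [8·s·t + t^2 + t + 2, 4·s^2 + 2·s·t + s]].
At the point, J = [[5.0000, -13.0000], [40.0000, 26.0000]] (det J = 650.0000).
Solving J·Δ = −F gives Δ = (-0.5800, -0.8385).
Then the next iterate is (s, t)₁ = (1.4200, 1.1615).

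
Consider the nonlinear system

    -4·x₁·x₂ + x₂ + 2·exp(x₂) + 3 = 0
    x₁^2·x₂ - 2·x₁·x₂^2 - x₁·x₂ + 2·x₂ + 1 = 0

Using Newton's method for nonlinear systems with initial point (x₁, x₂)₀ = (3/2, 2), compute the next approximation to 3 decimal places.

(1.661, 1.336)

At (3/2, 2): F = (7.77811, -5.500).
Jacobian J = [[-4·x₂, -4·x₁ + 2·exp(x₂) + 1], [2·x₁·x₂ - 2·x₂^2 - x₂, x₁^2 - 4·x₁·x₂ - x₁ + 2]].
At the point, J = [[-8.000, 9.77811], [-4.000, -9.250]] (det J = 113.11245).
Solving J·Δ = −F gives Δ = (0.161, -0.664).
Then the next iterate is (x₁, x₂)₁ = (1.661, 1.336).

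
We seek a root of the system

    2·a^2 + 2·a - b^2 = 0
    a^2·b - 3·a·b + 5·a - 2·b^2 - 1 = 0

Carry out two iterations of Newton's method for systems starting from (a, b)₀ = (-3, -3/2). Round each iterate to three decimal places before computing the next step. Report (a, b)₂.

At (-3, -3/2): F = (9.750, -47.500).
Jacobian J = [[4·a + 2, -2·b], [2·a·b - 3·b + 5, a^2 - 3·a - 4·b]].
At the point, J = [[-10.000, 3.000], [18.500, 24.000]] (det J = -295.500).
Solving J·Δ = −F gives Δ = (1.274, 0.997).
Then the next iterate is (a, b)₁ = (-1.726, -0.503).
Round to (-1.726, -0.503) and repeat: F = (2.25314, -14.23903), J = [[-4.904, 1.006], [8.24536, 10.16908]].
Δ = (0.640, 0.881), so (a, b)₂ = (-1.086, 0.378).

(-1.086, 0.378)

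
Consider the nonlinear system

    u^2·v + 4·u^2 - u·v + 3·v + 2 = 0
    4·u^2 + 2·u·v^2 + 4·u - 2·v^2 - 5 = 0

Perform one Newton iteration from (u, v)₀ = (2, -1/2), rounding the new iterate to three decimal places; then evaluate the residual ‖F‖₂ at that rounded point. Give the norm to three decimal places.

5.089

At (2, -1/2): F = (15.500, 19.500).
Jacobian J = [[2·u·v + 8·u - v, u^2 - u + 3], [8·u + 2·v^2 + 4, 4·u·v - 4·v]].
At the point, J = [[14.500, 5.000], [20.500, -2.000]] (det J = -131.500).
Solving J·Δ = −F gives Δ = (-0.977, -0.266).
Then the next iterate is (u, v)₁ = (1.023, -0.766).
Re-evaluating at (1.023, -0.766): F = (3.87009, 3.30511), so ‖F‖₂ = 5.089.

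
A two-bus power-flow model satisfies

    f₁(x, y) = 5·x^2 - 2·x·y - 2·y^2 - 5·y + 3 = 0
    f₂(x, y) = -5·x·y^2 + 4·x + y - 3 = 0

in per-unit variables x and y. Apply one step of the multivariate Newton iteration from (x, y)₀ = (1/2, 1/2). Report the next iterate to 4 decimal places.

(1.1328, 0.9102)

At (1/2, 1/2): F = (0.7500, -1.1250).
Jacobian J = [[10·x - 2·y, -2·x - 4·y - 5], [-5·y^2 + 4, -10·x·y + 1]].
At the point, J = [[4.0000, -8.0000], [2.7500, -1.5000]] (det J = 16.0000).
Solving J·Δ = −F gives Δ = (0.6328, 0.4102).
Then the next iterate is (x, y)₁ = (1.1328, 0.9102).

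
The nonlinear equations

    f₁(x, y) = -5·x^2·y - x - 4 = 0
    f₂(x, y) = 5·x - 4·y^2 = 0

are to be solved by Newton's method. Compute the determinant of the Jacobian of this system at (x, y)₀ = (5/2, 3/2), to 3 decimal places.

618.250

J = [[-10·x·y - 1, -5·x^2], [5, -8·y]].
At the point, J = [[-38.500, -31.250], [5.000, -12.000]].
det J = 618.250.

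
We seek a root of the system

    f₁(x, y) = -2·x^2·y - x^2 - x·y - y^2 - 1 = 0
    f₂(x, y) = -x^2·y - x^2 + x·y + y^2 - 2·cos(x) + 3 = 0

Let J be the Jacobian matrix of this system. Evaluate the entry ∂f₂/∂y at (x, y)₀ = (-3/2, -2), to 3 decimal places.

∂f₂/∂y = -x^2 + x + 2·y.
At (-3/2, -2) this is -7.750.

-7.750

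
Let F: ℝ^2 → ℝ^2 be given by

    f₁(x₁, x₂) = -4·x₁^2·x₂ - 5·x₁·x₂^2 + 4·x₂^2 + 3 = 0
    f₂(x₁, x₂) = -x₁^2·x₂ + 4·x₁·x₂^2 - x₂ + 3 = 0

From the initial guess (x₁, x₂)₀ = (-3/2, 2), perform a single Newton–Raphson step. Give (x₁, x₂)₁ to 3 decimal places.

At (-3/2, 2): F = (31.000, -27.500).
Jacobian J = [[-8·x₁·x₂ - 5·x₂^2, -4·x₁^2 - 10·x₁·x₂ + 8·x₂], [-2·x₁·x₂ + 4·x₂^2, -x₁^2 + 8·x₁·x₂ - 1]].
At the point, J = [[4.000, 37.000], [22.000, -27.250]] (det J = -923.000).
Solving J·Δ = −F gives Δ = (0.187, -0.858).
Then the next iterate is (x₁, x₂)₁ = (-1.313, 1.142).

(-1.313, 1.142)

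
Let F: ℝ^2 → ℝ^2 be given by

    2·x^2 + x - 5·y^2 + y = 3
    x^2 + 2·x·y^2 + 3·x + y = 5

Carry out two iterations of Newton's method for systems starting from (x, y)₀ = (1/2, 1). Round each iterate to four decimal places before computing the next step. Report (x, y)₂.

At (1/2, 1): F = (-6.0000, -1.2500).
Jacobian J = [[4·x + 1, -10·y + 1], [2·x + 2·y^2 + 3, 4·x·y + 1]].
At the point, J = [[3.0000, -9.0000], [6.0000, 3.0000]] (det J = 63.0000).
Solving J·Δ = −F gives Δ = (0.4643, -0.5119).
Then the next iterate is (x, y)₁ = (0.9643, 0.4881).
Round to (0.9643, 0.4881) and repeat: F = (-0.879059, -0.229653), J = [[4.8572, -3.8810], [5.405083, 2.882699]].
Δ = (0.0979, -0.1039), so (x, y)₂ = (1.0622, 0.3842).

(1.0622, 0.3842)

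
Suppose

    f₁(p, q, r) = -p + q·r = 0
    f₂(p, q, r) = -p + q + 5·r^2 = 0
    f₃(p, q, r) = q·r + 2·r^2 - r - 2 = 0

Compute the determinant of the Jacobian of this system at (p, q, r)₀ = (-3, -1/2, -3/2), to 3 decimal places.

J = [[-1, r, q], [-1, 1, 10·r], [0, r, q + 4·r - 1]].
At the point, J = [[-1.000, -1.500, -0.500], [-1.000, 1.000, -15.000], [0.000, -1.500, -7.500]].
det J = 40.500.

40.500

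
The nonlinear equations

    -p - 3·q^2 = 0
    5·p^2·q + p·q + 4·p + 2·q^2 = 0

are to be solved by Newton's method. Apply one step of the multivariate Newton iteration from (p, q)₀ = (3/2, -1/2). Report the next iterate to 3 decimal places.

(21.150, 6.800)

At (3/2, -1/2): F = (-2.250, 0.125).
Jacobian J = [[-1, -6·q], [10·p·q + q + 4, 5·p^2 + p + 4·q]].
At the point, J = [[-1.000, 3.000], [-4.000, 10.750]] (det J = 1.250).
Solving J·Δ = −F gives Δ = (19.650, 7.300).
Then the next iterate is (p, q)₁ = (21.150, 6.800).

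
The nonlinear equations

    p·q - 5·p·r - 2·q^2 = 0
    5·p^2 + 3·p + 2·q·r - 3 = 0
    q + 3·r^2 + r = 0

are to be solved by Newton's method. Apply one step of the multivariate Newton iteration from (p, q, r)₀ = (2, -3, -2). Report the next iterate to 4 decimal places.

(0.9153, -1.6283, -1.2389)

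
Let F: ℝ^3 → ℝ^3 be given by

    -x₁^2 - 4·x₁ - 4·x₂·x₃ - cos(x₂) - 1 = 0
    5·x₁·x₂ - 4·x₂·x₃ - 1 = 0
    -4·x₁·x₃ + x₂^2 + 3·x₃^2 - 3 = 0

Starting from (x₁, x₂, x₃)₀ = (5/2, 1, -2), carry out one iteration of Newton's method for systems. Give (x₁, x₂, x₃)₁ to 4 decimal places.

At (5/2, 1, -2): F = (-9.790302, 19.5000, 30.0000).
Jacobian J = [[-2·x₁ - 4, -4·x₃ + sin(x₂), -4·x₂], [5·x₂, 5·x₁ - 4·x₃, -4·x₂], [-4·x₃, 2·x₂, -4·x₁ + 6·x₃]].
At the point, J = [[-9.0000, 8.841471, -4.0000], [5.0000, 20.5000, -4.0000], [8.0000, 2.0000, -22.0000]] (det J = 5292.634737).
Solving J·Δ = −F gives Δ = (-1.7710, -0.3857, 0.6846).
Then the next iterate is (x₁, x₂, x₃)₁ = (0.7290, 0.6143, -1.3154).

(0.7290, 0.6143, -1.3154)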